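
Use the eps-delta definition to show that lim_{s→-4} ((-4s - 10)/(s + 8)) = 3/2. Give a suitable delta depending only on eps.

Suppose eps > 0. We want delta > 0 with 0 < |s + 4| < delta ⇒ |(-4s - 10)/(s + 8) − (3/2)| < eps.
Combining over a common denominator, (-4s - 10)/(s + 8) − (3/2) = [(-4s - 10)·4 − 6·(s + 8)] / [4·(s + 8)] = -22(s + 4) / (4(s + 8)).
So |(-4s - 10)/(s + 8) − (3/2)| = 22|s + 4| / (4·|s + 8|).
Restrict delta ≤ 2. Then |s + 4| < 2 gives |s + 8| = |(s + 4) + 4| ≥ 4 − 2 = 2.
Hence |(-4s - 10)/(s + 8) − (3/2)| < 22|s + 4|/(4·2) = (11/4)|s + 4|, which is < eps once |s + 4| < (4/11)eps.
Take delta = min(2, (4/11)eps). Then 0 < |s + 4| < delta forces both bounds, so |(-4s - 10)/(s + 8) − (3/2)| < eps.

delta = min(2, (4/11)eps)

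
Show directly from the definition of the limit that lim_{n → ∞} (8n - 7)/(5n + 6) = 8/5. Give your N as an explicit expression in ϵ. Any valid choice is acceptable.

Suppose ϵ > 0. For n ≥ 1, |(8n - 7)/(5n + 6) − (8/5)| = |-83|/(5(5n + 6)) = 83/(5(5n + 6)).
Since 5n + 6 ≥ 5n for n ≥ 1, this is ≤ 83/(5·5n) = (83/25)/n.
So |(8n - 7)/(5n + 6) − (8/5)| < ϵ whenever n > (83/25)/ϵ.
Take N = (83/25)/ϵ. If n > N then |(8n - 7)/(5n + 6) − (8/5)| ≤ (83/25)/n < ϵ.

N = (83/25)/ϵ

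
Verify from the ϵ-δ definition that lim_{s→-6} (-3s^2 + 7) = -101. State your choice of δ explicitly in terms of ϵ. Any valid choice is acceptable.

δ = min(1, ϵ/39)

Suppose ϵ > 0. We want δ > 0 such that 0 < |s + 6| < δ implies |(-3s^2 + 7) + 101| < ϵ.
(-3s^2 + 7) + 101 = -3s^2 + 108 = (s + 6)(-3s + 18).
So |(-3s^2 + 7) + 101| = |s + 6|·|-3s + 18|.
Assume first that |s + 6| < 1, so |s| < 7. Then |-3s + 18| ≤ 3·7 + 18 = 39.
Hence |(-3s^2 + 7) + 101| ≤ 39|s + 6| < ϵ provided |s + 6| < ϵ/39.
Choosing δ = min(1, ϵ/39) ensures both conditions, hence |(-3s^2 + 7) + 101| < ϵ.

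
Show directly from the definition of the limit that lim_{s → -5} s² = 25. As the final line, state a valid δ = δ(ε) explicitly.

Fix ε > 0. We seek δ > 0 with 0 < |s + 5| < δ ⇒ |s² − 25| < ε.
Factor: s² − 25 = (s + 5)(s - 5), so |s² − 25| = |s + 5|·|s - 5|.
Impose δ ≤ 1 so that |s| < 6; then |s - 5| ≤ 11.
Hence |s² − 25| ≤ 11|s + 5|, which is < ε once |s + 5| < ε/11.
Take δ = min(1, ε/11). If 0 < |s + 5| < δ then both bounds hold and |s² − 25| ≤ 11|s + 5| < 11·(ε/11) = ε.

δ = min(1, ε/11)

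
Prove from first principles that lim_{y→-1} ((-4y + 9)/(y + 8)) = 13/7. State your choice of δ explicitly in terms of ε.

Fix ε > 0. We want δ > 0 with 0 < |y + 1| < δ ⇒ |(-4y + 9)/(y + 8) − (13/7)| < ε.
Combining over a common denominator, (-4y + 9)/(y + 8) − (13/7) = [(-4y + 9)·7 − 13·(y + 8)] / [7·(y + 8)] = -41(y + 1) / (7(y + 8)).
So |(-4y + 9)/(y + 8) − (13/7)| = 41|y + 1| / (7·|y + 8|).
Restrict δ ≤ 7/2. Then |y + 1| < 7/2 gives |y + 8| = |(y + 1) + 7| ≥ 7 − 7/2 = 7/2.
Hence |(-4y + 9)/(y + 8) − (13/7)| < 41|y + 1|/(7·(7/2)) = (82/49)|y + 1|, which is < ε once |y + 1| < (49/82)ε.
Take δ = min(7/2, (49/82)ε). Then 0 < |y + 1| < δ forces both bounds, so |(-4y + 9)/(y + 8) − (13/7)| < ε.

δ = min(7/2, (49/82)ε)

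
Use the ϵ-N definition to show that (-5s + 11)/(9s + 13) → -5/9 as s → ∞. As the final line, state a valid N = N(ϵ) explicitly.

N = (164/81)/ϵ

Let ϵ > 0 be given. We seek N > 0 such that s > N implies |(-5s + 11)/(9s + 13) + 5/9| < ϵ.
(-5s + 11)/(9s + 13) + 5/9 = (9(-5s + 11) − (-5)(9s + 13)) / (9(9s + 13)) = 164/(9(9s + 13)).
For s > 0 we have 9s + 13 > 9s, so |(-5s + 11)/(9s + 13) + 5/9| = 164/(9(9s + 13)) < 164/(9·9s) = (164/81)/s.
Thus |(-5s + 11)/(9s + 13) + 5/9| < ϵ whenever s > (164/81)/ϵ.
Take N = (164/81)/ϵ. If s > N then |(-5s + 11)/(9s + 13) + 5/9| < (164/81)/s < ϵ.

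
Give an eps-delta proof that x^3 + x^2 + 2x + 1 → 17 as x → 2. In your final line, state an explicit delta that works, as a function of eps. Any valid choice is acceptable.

Let eps > 0. We want delta > 0 such that 0 < |x − 2| < delta implies |(x^3 + x^2 + 2x + 1) − 17| < eps.
(x^3 + x^2 + 2x + 1) − 17 = x^3 + x^2 + 2x - 16 = (x − 2)(x^2 + 3x + 8).
So |(x^3 + x^2 + 2x + 1) − 17| = |x − 2|·|x^2 + 3x + 8|.
Require delta ≤ 1. Then |x − 2| < 1 gives |x| < 3, and by the triangle inequality |x^2 + 3x + 8| ≤ 3^2 + 3·3 + 8 = 26.
Hence |(x^3 + x^2 + 2x + 1) − 17| ≤ 26|x − 2| < eps provided |x − 2| < eps/26.
Choosing delta = min(1, eps/26) ensures both conditions, hence |(x^3 + x^2 + 2x + 1) − 17| < eps.

delta = min(1, eps/26)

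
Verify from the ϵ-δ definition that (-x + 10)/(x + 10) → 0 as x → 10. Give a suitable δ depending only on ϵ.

Let ϵ > 0 be given. We want δ > 0 with 0 < |x − 10| < δ ⇒ |(-x + 10)/(x + 10) − 0| < ϵ.
Combining over a common denominator, (-x + 10)/(x + 10) − 0 = [(-x + 10)·20 − 0·(x + 10)] / [20·(x + 10)] = -20(x − 10) / (20(x + 10)).
So |(-x + 10)/(x + 10) − 0| = 20|x − 10| / (20·|x + 10|).
Restrict δ ≤ 10. Then |x − 10| < 10 gives |x + 10| = |(x − 10) + 20| ≥ 20 − 10 = 10.
Hence |(-x + 10)/(x + 10) − 0| < 20|x − 10|/(20·10) = (1/10)|x − 10|, which is < ϵ once |x − 10| < 10ϵ.
Take δ = min(10, 10ϵ). Then 0 < |x − 10| < δ forces both bounds, so |(-x + 10)/(x + 10) − 0| < ϵ.

δ = min(10, 10ϵ)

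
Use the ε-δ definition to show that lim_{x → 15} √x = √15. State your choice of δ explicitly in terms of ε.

δ = min(15, √15·ε)

Let ε > 0 be given. We want δ > 0 such that 0 < |x − 15| < δ implies |√x − √15| < ε.
Rationalise: √x − √15 = (x − 15)/(√x + √15), so |√x − √15| = |x − 15|/(√x + √15).
Restrict δ ≤ 15 so that |x − 15| < 15 forces x > 0, and then √x + √15 > √15.
Hence |√x − √15| < |x − 15|/√15, which is < ε once |x − 15| < √15·ε.
Take δ = min(15, √15·ε). If 0 < |x − 15| < δ then x > 0 and |√x − √15| < |x − 15|/√15 < ε.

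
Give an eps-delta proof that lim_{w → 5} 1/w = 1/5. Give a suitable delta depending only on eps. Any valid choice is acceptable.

Fix eps > 0. We seek delta > 0 such that 0 < |w − 5| < delta implies |1/w − (1/5)| < eps.
|1/w − (1/5)| = |5 − w|/(5·|w|) = |w − 5|/(5|w|).
Require delta ≤ 5/2 so that |w| > 5 − 5/2 = 5/2, hence 5|w| > 25/2.
Then |1/w − (1/5)| < |w − 5|/(25/2), which is < eps when |w − 5| < (25/2)eps.
Take delta = min(5/2, (25/2)eps). Then 0 < |w − 5| < delta gives both |w − 5| < 5/2 and |w − 5| < (25/2)eps, so |1/w − (1/5)| < eps.

delta = min(5/2, (25/2)eps)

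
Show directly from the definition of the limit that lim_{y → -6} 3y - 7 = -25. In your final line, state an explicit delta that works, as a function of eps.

delta = eps/3

Fix eps > 0. We need delta > 0 so that 0 < |y + 6| < delta implies |(3y - 7) + 25| < eps.
Since (3y - 7) + 25 = 3(y + 6), we have |(3y - 7) + 25| = 3|y + 6|.
Thus it suffices that |y + 6| < eps/3.
Take delta = eps/3. If 0 < |y + 6| < delta then |(3y - 7) + 25| = 3|y + 6| < 3·(eps/3) = eps.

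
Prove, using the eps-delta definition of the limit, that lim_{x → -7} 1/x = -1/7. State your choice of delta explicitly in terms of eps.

delta = min(7/2, (49/2)eps)

Suppose eps > 0. We seek delta > 0 such that 0 < |x + 7| < delta implies |1/x + 1/7| < eps.
|1/x + 1/7| = |-7 − x|/(7·|x|) = |x + 7|/(7|x|).
Restrict delta ≤ 7/2. Then |x + 7| < 7/2 gives |x| > 7/2, so 7|x| > 49/2.
Then |1/x + 1/7| < |x + 7|/(49/2), which is < eps when |x + 7| < (49/2)eps.
Take delta = min(7/2, (49/2)eps). Then 0 < |x + 7| < delta gives both |x + 7| < 7/2 and |x + 7| < (49/2)eps, so |1/x + 1/7| < eps.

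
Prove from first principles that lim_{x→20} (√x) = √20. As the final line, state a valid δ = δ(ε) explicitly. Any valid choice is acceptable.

Fix ε > 0. We want δ > 0 such that 0 < |x − 20| < δ implies |√x − √20| < ε.
Multiplying by the conjugate, |√x − √20| = |x − 20|/(√x + √20).
Restrict δ ≤ 20 so that |x − 20| < 20 forces x > 0, and then √x + √20 > √20.
Hence |√x − √20| < |x − 20|/√20, which is < ε once |x − 20| < √20·ε.
Take δ = min(20, √20·ε). If 0 < |x − 20| < δ then x > 0 and |√x − √20| < |x − 20|/√20 < ε.

δ = min(20, √20·ε)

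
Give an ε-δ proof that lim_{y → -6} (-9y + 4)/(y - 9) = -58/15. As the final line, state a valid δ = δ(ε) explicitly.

δ = min(15/2, (225/154)ε)

Let ε > 0. We want δ > 0 with 0 < |y + 6| < δ ⇒ |(-9y + 4)/(y - 9) + 58/15| < ε.
Combining over a common denominator, (-9y + 4)/(y - 9) + 58/15 = [(-9y + 4)·(-15) − 58·(y - 9)] / [(-15)·(y - 9)] = 77(y + 6) / ((-15)(y - 9)).
So |(-9y + 4)/(y - 9) + 58/15| = 77|y + 6| / (15·|y − 9|).
Require δ ≤ 15/2, so |y − 9| ≥ |-15| − |y + 6| > 15 − 15/2 = 15/2.
Hence |(-9y + 4)/(y - 9) + 58/15| < 77|y + 6|/(15·(15/2)) = (154/225)|y + 6|, which is < ε once |y + 6| < (225/154)ε.
Take δ = min(15/2, (225/154)ε). Then 0 < |y + 6| < δ forces both bounds, so |(-9y + 4)/(y - 9) + 58/15| < ε.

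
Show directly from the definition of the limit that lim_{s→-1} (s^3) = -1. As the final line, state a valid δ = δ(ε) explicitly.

δ = min(1, ε/7)

Let ε > 0 be given. We seek δ > 0 with 0 < |s + 1| < δ ⇒ |s^3 + 1| < ε.
Factor: s^3 + 1 = (s + 1)(s^2 - s + 1), so |s^3 + 1| = |s + 1|·|s^2 - s + 1|.
Restrict δ ≤ 1. Then |s + 1| < 1 gives |s| < 2, so by the triangle inequality |s^2 - s + 1| ≤ 2^2 + 2 + 1 = 7.
Hence |s^3 + 1| ≤ 7|s + 1|, which is < ε once |s + 1| < ε/7.
Take δ = min(1, ε/7). If 0 < |s + 1| < δ then both bounds hold and |s^3 + 1| ≤ 7|s + 1| < 7·(ε/7) = ε.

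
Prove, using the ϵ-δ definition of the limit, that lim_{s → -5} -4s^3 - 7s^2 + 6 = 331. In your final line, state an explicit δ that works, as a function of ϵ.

δ = min(1, ϵ/287)

Let ϵ > 0 be given. We want δ > 0 such that 0 < |s + 5| < δ implies |(-4s^3 - 7s^2 + 6) − 331| < ϵ.
(-4s^3 - 7s^2 + 6) − 331 = -4s^3 - 7s^2 - 325 = (s + 5)(-4s^2 + 13s - 65).
So |(-4s^3 - 7s^2 + 6) − 331| = |s + 5|·|-4s^2 + 13s - 65|.
Assume first that |s + 5| < 1, so |s| < 6. Then |-4s^2 + 13s - 65| ≤ 4·6^2 + 13·6 + 65 = 287.
Hence |(-4s^3 - 7s^2 + 6) − 331| ≤ 287|s + 5| < ϵ provided |s + 5| < ϵ/287.
Take δ = min(1, ϵ/287). Then 0 < |s + 5| < δ gives both |s + 5| < 1 and |s + 5| < ϵ/287, so |(-4s^3 - 7s^2 + 6) − 331| < ϵ.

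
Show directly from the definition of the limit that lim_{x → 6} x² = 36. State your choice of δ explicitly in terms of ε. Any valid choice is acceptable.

δ = min(1, ε/13)

Fix ε > 0. We seek δ > 0 with 0 < |x − 6| < δ ⇒ |x² − 36| < ε.
Factor: x² − 36 = (x − 6)(x + 6), so |x² − 36| = |x − 6|·|x + 6|.
Impose δ ≤ 1 so that |x| < 7; then |x + 6| ≤ 13.
Hence |x² − 36| ≤ 13|x − 6|, which is < ε once |x − 6| < ε/13.
Take δ = min(1, ε/13). If 0 < |x − 6| < δ then both bounds hold and |x² − 36| ≤ 13|x − 6| < 13·(ε/13) = ε.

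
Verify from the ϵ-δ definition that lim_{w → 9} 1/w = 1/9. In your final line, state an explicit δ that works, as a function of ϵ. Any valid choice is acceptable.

δ = min(9/2, (81/2)ϵ)

Suppose ϵ > 0. We seek δ > 0 such that 0 < |w − 9| < δ implies |1/w − (1/9)| < ϵ.
|1/w − (1/9)| = |9 − w|/(9·|w|) = |w − 9|/(9|w|).
Restrict δ ≤ 9/2. Then |w − 9| < 9/2 gives |w| > 9/2, so 9|w| > 81/2.
Then |1/w − (1/9)| < |w − 9|/(81/2), which is < ϵ when |w − 9| < (81/2)ϵ.
Take δ = min(9/2, (81/2)ϵ). Then 0 < |w − 9| < δ gives both |w − 9| < 9/2 and |w − 9| < (81/2)ϵ, so |1/w − (1/9)| < ϵ.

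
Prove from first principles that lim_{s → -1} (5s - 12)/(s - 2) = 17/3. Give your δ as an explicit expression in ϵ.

δ = min(3/2, (9/4)ϵ)

Let ϵ > 0. We want δ > 0 with 0 < |s + 1| < δ ⇒ |(5s - 12)/(s - 2) − (17/3)| < ϵ.
Combining over a common denominator, (5s - 12)/(s - 2) − (17/3) = [(5s - 12)·(-3) − (-17)·(s - 2)] / [(-3)·(s - 2)] = 2(s + 1) / ((-3)(s - 2)).
So |(5s - 12)/(s - 2) − (17/3)| = 2|s + 1| / (3·|s − 2|).
Require δ ≤ 3/2, so |s − 2| ≥ |-3| − |s + 1| > 3 − 3/2 = 3/2.
Hence |(5s - 12)/(s - 2) − (17/3)| < 2|s + 1|/(3·(3/2)) = (4/9)|s + 1|, which is < ϵ once |s + 1| < (9/4)ϵ.
Take δ = min(3/2, (9/4)ϵ). Then 0 < |s + 1| < δ forces both bounds, so |(5s - 12)/(s - 2) − (17/3)| < ϵ.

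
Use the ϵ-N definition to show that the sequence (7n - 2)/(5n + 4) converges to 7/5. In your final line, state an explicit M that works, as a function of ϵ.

Let ϵ > 0. For n ≥ 1, |(7n - 2)/(5n + 4) − (7/5)| = |-38|/(5(5n + 4)) = 38/(5(5n + 4)).
Since 5n + 4 ≥ 5n for n ≥ 1, this is ≤ 38/(5·5n) = (38/25)/n.
So |(7n - 2)/(5n + 4) − (7/5)| < ϵ whenever n > (38/25)/ϵ.
Take M = (38/25)/ϵ. If n > M then |(7n - 2)/(5n + 4) − (7/5)| ≤ (38/25)/n < ϵ.

M = (38/25)/ϵ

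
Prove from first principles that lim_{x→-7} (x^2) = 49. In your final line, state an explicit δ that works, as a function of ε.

δ = min(1, ε/15)

Fix ε > 0. We seek δ > 0 with 0 < |x + 7| < δ ⇒ |x^2 − 49| < ε.
Factor: x^2 − 49 = (x + 7)(x - 7), so |x^2 − 49| = |x + 7|·|x - 7|.
Impose δ ≤ 1 so that |x| < 8; then |x - 7| ≤ 15.
Hence |x^2 − 49| ≤ 15|x + 7|, which is < ε once |x + 7| < ε/15.
Take δ = min(1, ε/15). If 0 < |x + 7| < δ then both bounds hold and |x^2 − 49| ≤ 15|x + 7| < 15·(ε/15) = ε.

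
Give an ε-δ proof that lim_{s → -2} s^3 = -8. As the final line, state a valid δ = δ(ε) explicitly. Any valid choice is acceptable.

Let ε > 0. We seek δ > 0 with 0 < |s + 2| < δ ⇒ |s^3 + 8| < ε.
Factor: s^3 + 8 = (s + 2)(s^2 - 2s + 4), so |s^3 + 8| = |s + 2|·|s^2 - 2s + 4|.
Restrict δ ≤ 2. Then |s + 2| < 2 gives |s| < 4, so by the triangle inequality |s^2 - 2s + 4| ≤ 4^2 + 2·4 + 4 = 28.
Hence |s^3 + 8| ≤ 28|s + 2|, which is < ε once |s + 2| < ε/28.
Take δ = min(2, ε/28). If 0 < |s + 2| < δ then both bounds hold and |s^3 + 8| ≤ 28|s + 2| < 28·(ε/28) = ε.

δ = min(2, ε/28)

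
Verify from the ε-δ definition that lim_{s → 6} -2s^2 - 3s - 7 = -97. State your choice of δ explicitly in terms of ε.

δ = min(1, ε/29)

Suppose ε > 0. We want δ > 0 such that 0 < |s − 6| < δ implies |(-2s^2 - 3s - 7) + 97| < ε.
(-2s^2 - 3s - 7) + 97 = -2s^2 - 3s + 90 = (s − 6)(-2s - 15).
So |(-2s^2 - 3s - 7) + 97| = |s − 6|·|-2s - 15|.
Assume first that |s − 6| < 1, so |s| < 7. Then |-2s - 15| ≤ 2·7 + 15 = 29.
Hence |(-2s^2 - 3s - 7) + 97| ≤ 29|s − 6| < ε provided |s − 6| < ε/29.
Take δ = min(1, ε/29). Then 0 < |s − 6| < δ gives both |s − 6| < 1 and |s − 6| < ε/29, so |(-2s^2 - 3s - 7) + 97| < ε.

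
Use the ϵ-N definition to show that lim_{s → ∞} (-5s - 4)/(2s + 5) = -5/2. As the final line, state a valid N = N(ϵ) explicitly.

N = (17/4)/ϵ

Suppose ϵ > 0. We seek N > 0 such that s > N implies |(-5s - 4)/(2s + 5) + 5/2| < ϵ.
(-5s - 4)/(2s + 5) + 5/2 = (2(-5s - 4) − (-5)(2s + 5)) / (2(2s + 5)) = 17/(2(2s + 5)).
For s > 0 we have 2s + 5 > 2s, so |(-5s - 4)/(2s + 5) + 5/2| = 17/(2(2s + 5)) < 17/(2·2s) = (17/4)/s.
Thus |(-5s - 4)/(2s + 5) + 5/2| < ϵ whenever s > (17/4)/ϵ.
Take N = (17/4)/ϵ. If s > N then |(-5s - 4)/(2s + 5) + 5/2| < (17/4)/s < ϵ.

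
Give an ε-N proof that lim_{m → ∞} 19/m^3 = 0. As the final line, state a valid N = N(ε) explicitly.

Fix ε > 0. For m ≥ 1, |19/m^3 − 0| = 19/m^3.
19/m^3 < ε ⇔ m^3 > 19/ε ⇔ m > (19/ε)^{1/3}.
Take N = (19/ε)^{1/3}. Then m > N implies 19/m^3 < ε.

N = (19/ε)^{1/3}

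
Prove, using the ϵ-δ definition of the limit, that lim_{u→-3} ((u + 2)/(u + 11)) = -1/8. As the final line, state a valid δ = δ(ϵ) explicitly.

δ = min(4, (32/9)ϵ)

Fix ϵ > 0. We want δ > 0 with 0 < |u + 3| < δ ⇒ |(u + 2)/(u + 11) + 1/8| < ϵ.
Combining over a common denominator, (u + 2)/(u + 11) + 1/8 = [(u + 2)·8 − (-1)·(u + 11)] / [8·(u + 11)] = 9(u + 3) / (8(u + 11)).
So |(u + 2)/(u + 11) + 1/8| = 9|u + 3| / (8·|u + 11|).
Require δ ≤ 4, so |u + 11| ≥ |8| − |u + 3| > 8 − 4 = 4.
Hence |(u + 2)/(u + 11) + 1/8| < 9|u + 3|/(8·4) = (9/32)|u + 3|, which is < ϵ once |u + 3| < (32/9)ϵ.
Take δ = min(4, (32/9)ϵ). Then 0 < |u + 3| < δ forces both bounds, so |(u + 2)/(u + 11) + 1/8| < ϵ.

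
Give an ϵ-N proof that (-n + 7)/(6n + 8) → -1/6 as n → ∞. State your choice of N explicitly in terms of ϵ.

Let ϵ > 0. For n ≥ 1, |(-n + 7)/(6n + 8) + 1/6| = |50|/(6(6n + 8)) = 50/(6(6n + 8)).
Since 6n + 8 ≥ 6n for n ≥ 1, this is ≤ 50/(6·6n) = (25/18)/n.
So |(-n + 7)/(6n + 8) + 1/6| < ϵ whenever n > (25/18)/ϵ.
Take N = (25/18)/ϵ. If n > N then |(-n + 7)/(6n + 8) + 1/6| ≤ (25/18)/n < ϵ.

N = (25/18)/ϵ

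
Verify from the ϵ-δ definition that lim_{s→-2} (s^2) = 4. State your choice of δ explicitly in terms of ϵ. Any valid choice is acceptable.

δ = min(1, ϵ/5)

Let ϵ > 0. We seek δ > 0 with 0 < |s + 2| < δ ⇒ |s^2 − 4| < ϵ.
Factor: s^2 − 4 = (s + 2)(s - 2), so |s^2 − 4| = |s + 2|·|s - 2|.
Restrict δ ≤ 1. Then |s + 2| < 1 gives |s| < 3, so by the triangle inequality |s - 2| ≤ 3 + 2 = 5.
Hence |s^2 − 4| ≤ 5|s + 2|, which is < ϵ once |s + 2| < ϵ/5.
Take δ = min(1, ϵ/5). If 0 < |s + 2| < δ then both bounds hold and |s^2 − 4| ≤ 5|s + 2| < 5·(ϵ/5) = ϵ.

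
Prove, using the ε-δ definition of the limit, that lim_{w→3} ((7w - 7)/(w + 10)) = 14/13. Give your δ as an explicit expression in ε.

Suppose ε > 0. We want δ > 0 with 0 < |w − 3| < δ ⇒ |(7w - 7)/(w + 10) − (14/13)| < ε.
Combining over a common denominator, (7w - 7)/(w + 10) − (14/13) = [(7w - 7)·13 − 14·(w + 10)] / [13·(w + 10)] = 77(w − 3) / (13(w + 10)).
So |(7w - 7)/(w + 10) − (14/13)| = 77|w − 3| / (13·|w + 10|).
Restrict δ ≤ 13/2. Then |w − 3| < 13/2 gives |w + 10| = |(w − 3) + 13| ≥ 13 − 13/2 = 13/2.
Hence |(7w - 7)/(w + 10) − (14/13)| < 77|w − 3|/(13·(13/2)) = (154/169)|w − 3|, which is < ε once |w − 3| < (169/154)ε.
Take δ = min(13/2, (169/154)ε). Then 0 < |w − 3| < δ forces both bounds, so |(7w - 7)/(w + 10) − (14/13)| < ε.

δ = min(13/2, (169/154)ε)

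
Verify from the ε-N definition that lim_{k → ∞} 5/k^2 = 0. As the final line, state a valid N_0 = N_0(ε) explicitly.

N_0 = (5/ε)^{1/2}

Suppose ε > 0. For k ≥ 1, |5/k^2 − 0| = 5/k^2.
5/k^2 < ε ⇔ k^2 > 5/ε ⇔ k > (5/ε)^{1/2}.
Take N_0 = (5/ε)^{1/2}. Then k > N_0 implies 5/k^2 < ε.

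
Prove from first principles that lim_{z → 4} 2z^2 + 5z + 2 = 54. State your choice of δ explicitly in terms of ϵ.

δ = min(2, ϵ/25)

Suppose ϵ > 0. We want δ > 0 such that 0 < |z − 4| < δ implies |(2z^2 + 5z + 2) − 54| < ϵ.
(2z^2 + 5z + 2) − 54 = 2z^2 + 5z - 52 = (z − 4)(2z + 13).
So |(2z^2 + 5z + 2) − 54| = |z − 4|·|2z + 13|.
Require δ ≤ 2. Then |z − 4| < 2 gives |z| < 6, and by the triangle inequality |2z + 13| ≤ 2·6 + 13 = 25.
Hence |(2z^2 + 5z + 2) − 54| ≤ 25|z − 4| < ϵ provided |z − 4| < ϵ/25.
Choosing δ = min(2, ϵ/25) ensures both conditions, hence |(2z^2 + 5z + 2) − 54| < ϵ.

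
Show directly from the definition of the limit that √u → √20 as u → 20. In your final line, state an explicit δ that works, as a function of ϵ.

δ = min(20, √20·ϵ)

Let ϵ > 0. We want δ > 0 such that 0 < |u − 20| < δ implies |√u − √20| < ϵ.
Rationalise: √u − √20 = (u − 20)/(√u + √20), so |√u − √20| = |u − 20|/(√u + √20).
Restrict δ ≤ 20 so that |u − 20| < 20 forces u > 0, and then √u + √20 > √20.
Hence |√u − √20| < |u − 20|/√20, which is < ϵ once |u − 20| < √20·ϵ.
Take δ = min(20, √20·ϵ). If 0 < |u − 20| < δ then u > 0 and |√u − √20| < |u − 20|/√20 < ϵ.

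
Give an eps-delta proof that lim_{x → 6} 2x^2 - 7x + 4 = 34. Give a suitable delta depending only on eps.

delta = min(1, eps/19)

Fix eps > 0. We want delta > 0 such that 0 < |x − 6| < delta implies |(2x^2 - 7x + 4) − 34| < eps.
(2x^2 - 7x + 4) − 34 = 2x^2 - 7x - 30 = (x − 6)(2x + 5).
So |(2x^2 - 7x + 4) − 34| = |x − 6|·|2x + 5|.
Assume first that |x − 6| < 1, so |x| < 7. Then |2x + 5| ≤ 2·7 + 5 = 19.
Hence |(2x^2 - 7x + 4) − 34| ≤ 19|x − 6| < eps provided |x − 6| < eps/19.
Choosing delta = min(1, eps/19) ensures both conditions, hence |(2x^2 - 7x + 4) − 34| < eps.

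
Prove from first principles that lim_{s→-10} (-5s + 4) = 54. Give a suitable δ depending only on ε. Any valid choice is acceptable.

δ = ε/5

Suppose ε > 0. We need δ > 0 so that 0 < |s + 10| < δ implies |(-5s + 4) − 54| < ε.
Since (-5s + 4) − 54 = -5(s + 10), we have |(-5s + 4) − 54| = 5|s + 10|.
So 5|s + 10| < ε exactly when |s + 10| < ε/5.
Choosing δ = ε/5 gives |(-5s + 4) − 54| = 5|s + 10| < ε whenever |s + 10| < δ.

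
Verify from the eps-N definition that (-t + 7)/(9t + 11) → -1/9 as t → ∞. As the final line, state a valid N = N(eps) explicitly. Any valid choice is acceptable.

N = (74/81)/eps

Let eps > 0. We seek N > 0 such that t > N implies |(-t + 7)/(9t + 11) + 1/9| < eps.
(-t + 7)/(9t + 11) + 1/9 = (9(-t + 7) − (-1)(9t + 11)) / (9(9t + 11)) = 74/(9(9t + 11)).
For t > 0 we have 9t + 11 > 9t, so |(-t + 7)/(9t + 11) + 1/9| = 74/(9(9t + 11)) < 74/(9·9t) = (74/81)/t.
Thus |(-t + 7)/(9t + 11) + 1/9| < eps whenever t > (74/81)/eps.
Take N = (74/81)/eps. If t > N then |(-t + 7)/(9t + 11) + 1/9| < (74/81)/t < eps.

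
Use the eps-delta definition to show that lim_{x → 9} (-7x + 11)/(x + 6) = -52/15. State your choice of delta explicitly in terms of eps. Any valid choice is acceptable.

Let eps > 0. We want delta > 0 with 0 < |x − 9| < delta ⇒ |(-7x + 11)/(x + 6) + 52/15| < eps.
Combining over a common denominator, (-7x + 11)/(x + 6) + 52/15 = [(-7x + 11)·15 − (-52)·(x + 6)] / [15·(x + 6)] = -53(x − 9) / (15(x + 6)).
So |(-7x + 11)/(x + 6) + 52/15| = 53|x − 9| / (15·|x + 6|).
Restrict delta ≤ 15/2. Then |x − 9| < 15/2 gives |x + 6| = |(x − 9) + 15| ≥ 15 − 15/2 = 15/2.
Hence |(-7x + 11)/(x + 6) + 52/15| < 53|x − 9|/(15·(15/2)) = (106/225)|x − 9|, which is < eps once |x − 9| < (225/106)eps.
Take delta = min(15/2, (225/106)eps). Then 0 < |x − 9| < delta forces both bounds, so |(-7x + 11)/(x + 6) + 52/15| < eps.

delta = min(15/2, (225/106)eps)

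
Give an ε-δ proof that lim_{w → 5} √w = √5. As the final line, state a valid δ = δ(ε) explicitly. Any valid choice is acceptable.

δ = min(5, √5·ε)

Let ε > 0 be given. We want δ > 0 such that 0 < |w − 5| < δ implies |√w − √5| < ε.
Multiplying by the conjugate, |√w − √5| = |w − 5|/(√w + √5).
Restrict δ ≤ 5 so that |w − 5| < 5 forces w > 0, and then √w + √5 > √5.
Hence |√w − √5| < |w − 5|/√5, which is < ε once |w − 5| < √5·ε.
Take δ = min(5, √5·ε). If 0 < |w − 5| < δ then w > 0 and |√w − √5| < |w − 5|/√5 < ε.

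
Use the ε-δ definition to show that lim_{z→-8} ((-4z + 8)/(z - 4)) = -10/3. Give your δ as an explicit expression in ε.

Let ε > 0. We want δ > 0 with 0 < |z + 8| < δ ⇒ |(-4z + 8)/(z - 4) + 10/3| < ε.
Combining over a common denominator, (-4z + 8)/(z - 4) + 10/3 = [(-4z + 8)·(-12) − 40·(z - 4)] / [(-12)·(z - 4)] = 8(z + 8) / ((-12)(z - 4)).
So |(-4z + 8)/(z - 4) + 10/3| = 8|z + 8| / (12·|z − 4|).
Restrict δ ≤ 6. Then |z + 8| < 6 gives |z − 4| = |(z + 8) + (-12)| ≥ 12 − 6 = 6.
Hence |(-4z + 8)/(z - 4) + 10/3| < 8|z + 8|/(12·6) = (1/9)|z + 8|, which is < ε once |z + 8| < 9ε.
Take δ = min(6, 9ε). Then 0 < |z + 8| < δ forces both bounds, so |(-4z + 8)/(z - 4) + 10/3| < ε.

δ = min(6, 9ε)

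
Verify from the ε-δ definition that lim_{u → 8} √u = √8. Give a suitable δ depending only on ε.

δ = min(8, √8·ε)

Let ε > 0 be given. We want δ > 0 such that 0 < |u − 8| < δ implies |√u − √8| < ε.
Rationalise: √u − √8 = (u − 8)/(√u + √8), so |√u − √8| = |u − 8|/(√u + √8).
Restrict δ ≤ 8 so that |u − 8| < 8 forces u > 0, and then √u + √8 > √8.
Hence |√u − √8| < |u − 8|/√8, which is < ε once |u − 8| < √8·ε.
Take δ = min(8, √8·ε). If 0 < |u − 8| < δ then u > 0 and |√u − √8| < |u − 8|/√8 < ε.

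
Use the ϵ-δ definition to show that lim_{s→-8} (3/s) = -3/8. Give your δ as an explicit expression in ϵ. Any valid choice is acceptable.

Fix ϵ > 0. We seek δ > 0 such that 0 < |s + 8| < δ implies |3/s + 3/8| < ϵ.
|3/s + 3/8| = 3·|-8 − s|/(8·|s|) = 3|s + 8|/(8|s|).
Restrict δ ≤ 4. Then |s + 8| < 4 gives |s| > 4, so 8|s| > 32.
Then |3/s + 3/8| < 3|s + 8|/32, which is < ϵ when |s + 8| < (32/3)ϵ.
Take δ = min(4, (32/3)ϵ). Then 0 < |s + 8| < δ gives both |s + 8| < 4 and |s + 8| < (32/3)ϵ, so |3/s + 3/8| < ϵ.

δ = min(4, (32/3)ϵ)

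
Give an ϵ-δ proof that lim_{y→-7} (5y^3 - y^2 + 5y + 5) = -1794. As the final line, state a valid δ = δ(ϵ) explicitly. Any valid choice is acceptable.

δ = min(1, ϵ/865)

Fix ϵ > 0. We want δ > 0 such that 0 < |y + 7| < δ implies |(5y^3 - y^2 + 5y + 5) + 1794| < ϵ.
(5y^3 - y^2 + 5y + 5) + 1794 = 5y^3 - y^2 + 5y + 1799 = (y + 7)(5y^2 - 36y + 257).
So |(5y^3 - y^2 + 5y + 5) + 1794| = |y + 7|·|5y^2 - 36y + 257|.
Require δ ≤ 1. Then |y + 7| < 1 gives |y| < 8, and by the triangle inequality |5y^2 - 36y + 257| ≤ 5·8^2 + 36·8 + 257 = 865.
Hence |(5y^3 - y^2 + 5y + 5) + 1794| ≤ 865|y + 7| < ϵ provided |y + 7| < ϵ/865.
Take δ = min(1, ϵ/865). Then 0 < |y + 7| < δ gives both |y + 7| < 1 and |y + 7| < ϵ/865, so |(5y^3 - y^2 + 5y + 5) + 1794| < ϵ.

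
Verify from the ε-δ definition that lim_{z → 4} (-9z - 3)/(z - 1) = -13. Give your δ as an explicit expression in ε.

Let ε > 0 be given. We want δ > 0 with 0 < |z − 4| < δ ⇒ |(-9z - 3)/(z - 1) + 13| < ε.
Combining over a common denominator, (-9z - 3)/(z - 1) + 13 = [(-9z - 3)·3 − (-39)·(z - 1)] / [3·(z - 1)] = 12(z − 4) / (3(z - 1)).
So |(-9z - 3)/(z - 1) + 13| = 12|z − 4| / (3·|z − 1|).
Require δ ≤ 3/2, so |z − 1| ≥ |3| − |z − 4| > 3 − 3/2 = 3/2.
Hence |(-9z - 3)/(z - 1) + 13| < 12|z − 4|/(3·(3/2)) = (8/3)|z − 4|, which is < ε once |z − 4| < (3/8)ε.
Take δ = min(3/2, (3/8)ε). Then 0 < |z − 4| < δ forces both bounds, so |(-9z - 3)/(z - 1) + 13| < ε.

δ = min(3/2, (3/8)ε)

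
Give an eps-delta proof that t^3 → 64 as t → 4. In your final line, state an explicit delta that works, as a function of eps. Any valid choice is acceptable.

delta = min(2, eps/76)

Suppose eps > 0. We seek delta > 0 with 0 < |t − 4| < delta ⇒ |t^3 − 64| < eps.
Factor: t^3 − 64 = (t − 4)(t^2 + 4t + 16), so |t^3 − 64| = |t − 4|·|t^2 + 4t + 16|.
Restrict delta ≤ 2. Then |t − 4| < 2 gives |t| < 6, so by the triangle inequality |t^2 + 4t + 16| ≤ 6^2 + 4·6 + 16 = 76.
Hence |t^3 − 64| ≤ 76|t − 4|, which is < eps once |t − 4| < eps/76.
Take delta = min(2, eps/76). If 0 < |t − 4| < delta then both bounds hold and |t^3 − 64| ≤ 76|t − 4| < 76·(eps/76) = eps.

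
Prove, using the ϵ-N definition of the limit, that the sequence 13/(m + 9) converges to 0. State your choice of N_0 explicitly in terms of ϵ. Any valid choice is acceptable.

N_0 = 13/ϵ

Let ϵ > 0. For m ≥ 1, |13/(m + 9) − 0| = 13/(m + 9) ≤ 13/m.
We need 13/m < ϵ, i.e. m > 13/ϵ.
Take N_0 = 13/ϵ. If m > N_0 then |13/(m + 9)| ≤ 13/m < ϵ.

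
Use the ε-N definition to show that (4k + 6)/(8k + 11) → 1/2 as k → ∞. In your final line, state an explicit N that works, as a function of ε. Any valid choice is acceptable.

N = (1/16)/ε

Suppose ε > 0. For k ≥ 1, |(4k + 6)/(8k + 11) − (1/2)| = |4|/(8(8k + 11)) = 4/(8(8k + 11)).
Since 8k + 11 ≥ 8k for k ≥ 1, this is ≤ 4/(8·8k) = (1/16)/k.
So |(4k + 6)/(8k + 11) − (1/2)| < ε whenever k > (1/16)/ε.
Take N = (1/16)/ε. If k > N then |(4k + 6)/(8k + 11) − (1/2)| ≤ (1/16)/k < ε.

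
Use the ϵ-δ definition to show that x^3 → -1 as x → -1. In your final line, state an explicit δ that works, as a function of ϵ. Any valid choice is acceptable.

Let ϵ > 0. We seek δ > 0 with 0 < |x + 1| < δ ⇒ |x^3 + 1| < ϵ.
Factor: x^3 + 1 = (x + 1)(x^2 - x + 1), so |x^3 + 1| = |x + 1|·|x^2 - x + 1|.
Restrict δ ≤ 1. Then |x + 1| < 1 gives |x| < 2, so by the triangle inequality |x^2 - x + 1| ≤ 2^2 + 2 + 1 = 7.
Hence |x^3 + 1| ≤ 7|x + 1|, which is < ϵ once |x + 1| < ϵ/7.
Take δ = min(1, ϵ/7). If 0 < |x + 1| < δ then both bounds hold and |x^3 + 1| ≤ 7|x + 1| < 7·(ϵ/7) = ϵ.

δ = min(1, ϵ/7)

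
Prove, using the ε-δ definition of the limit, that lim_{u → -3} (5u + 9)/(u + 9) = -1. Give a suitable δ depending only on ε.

δ = min(3, (1/2)ε)

Let ε > 0 be given. We want δ > 0 with 0 < |u + 3| < δ ⇒ |(5u + 9)/(u + 9) + 1| < ε.
Combining over a common denominator, (5u + 9)/(u + 9) + 1 = [(5u + 9)·6 − (-6)·(u + 9)] / [6·(u + 9)] = 36(u + 3) / (6(u + 9)).
So |(5u + 9)/(u + 9) + 1| = 36|u + 3| / (6·|u + 9|).
Restrict δ ≤ 3. Then |u + 3| < 3 gives |u + 9| = |(u + 3) + 6| ≥ 6 − 3 = 3.
Hence |(5u + 9)/(u + 9) + 1| < 36|u + 3|/(6·3) = 2|u + 3|, which is < ε once |u + 3| < (1/2)ε.
Take δ = min(3, (1/2)ε). Then 0 < |u + 3| < δ forces both bounds, so |(5u + 9)/(u + 9) + 1| < ε.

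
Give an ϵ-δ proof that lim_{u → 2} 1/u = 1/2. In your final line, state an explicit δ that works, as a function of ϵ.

Fix ϵ > 0. We seek δ > 0 such that 0 < |u − 2| < δ implies |1/u − (1/2)| < ϵ.
|1/u − (1/2)| = |2 − u|/(2·|u|) = |u − 2|/(2|u|).
Require δ ≤ 1 so that |u| > 2 − 1 = 1, hence 2|u| > 2.
Then |1/u − (1/2)| < |u − 2|/2, which is < ϵ when |u − 2| < 2ϵ.
Take δ = min(1, 2ϵ). Then 0 < |u − 2| < δ gives both |u − 2| < 1 and |u − 2| < 2ϵ, so |1/u − (1/2)| < ϵ.

δ = min(1, 2ϵ)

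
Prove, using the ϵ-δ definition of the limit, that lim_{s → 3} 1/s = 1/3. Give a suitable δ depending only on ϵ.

δ = min(3/2, (9/2)ϵ)

Let ϵ > 0 be given. We seek δ > 0 such that 0 < |s − 3| < δ implies |1/s − (1/3)| < ϵ.
|1/s − (1/3)| = |3 − s|/(3·|s|) = |s − 3|/(3|s|).
Require δ ≤ 3/2 so that |s| > 3 − 3/2 = 3/2, hence 3|s| > 9/2.
Then |1/s − (1/3)| < |s − 3|/(9/2), which is < ϵ when |s − 3| < (9/2)ϵ.
Take δ = min(3/2, (9/2)ϵ). Then 0 < |s − 3| < δ gives both |s − 3| < 3/2 and |s − 3| < (9/2)ϵ, so |1/s − (1/3)| < ϵ.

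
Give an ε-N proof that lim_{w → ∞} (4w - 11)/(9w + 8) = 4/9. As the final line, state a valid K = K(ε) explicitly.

Let ε > 0 be given. We seek K > 0 such that w > K implies |(4w - 11)/(9w + 8) − (4/9)| < ε.
(4w - 11)/(9w + 8) − (4/9) = (9(4w - 11) − 4(9w + 8)) / (9(9w + 8)) = -131/(9(9w + 8)).
For w > 0 we have 9w + 8 > 9w, so |(4w - 11)/(9w + 8) − (4/9)| = 131/(9(9w + 8)) < 131/(9·9w) = (131/81)/w.
Thus |(4w - 11)/(9w + 8) − (4/9)| < ε whenever w > (131/81)/ε.
Take K = (131/81)/ε. If w > K then |(4w - 11)/(9w + 8) − (4/9)| < (131/81)/w < ε.

K = (131/81)/ε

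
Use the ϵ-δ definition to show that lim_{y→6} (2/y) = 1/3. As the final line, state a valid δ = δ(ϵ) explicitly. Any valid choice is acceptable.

δ = min(3, 9ϵ)

Let ϵ > 0. We seek δ > 0 such that 0 < |y − 6| < δ implies |2/y − (1/3)| < ϵ.
|2/y − (1/3)| = 2·|6 − y|/(6·|y|) = 2|y − 6|/(6|y|).
Restrict δ ≤ 3. Then |y − 6| < 3 gives |y| > 3, so 6|y| > 18.
Then |2/y − (1/3)| < 2|y − 6|/18, which is < ϵ when |y − 6| < 9ϵ.
Take δ = min(3, 9ϵ). Then 0 < |y − 6| < δ gives both |y − 6| < 3 and |y − 6| < 9ϵ, so |2/y − (1/3)| < ϵ.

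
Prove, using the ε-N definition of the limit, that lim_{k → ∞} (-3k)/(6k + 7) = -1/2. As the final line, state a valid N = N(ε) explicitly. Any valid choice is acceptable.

N = (7/12)/ε

Let ε > 0 be given. For k ≥ 1, |(-3k)/(6k + 7) + 1/2| = |21|/(6(6k + 7)) = 21/(6(6k + 7)).
Since 6k + 7 ≥ 6k for k ≥ 1, this is ≤ 21/(6·6k) = (7/12)/k.
So |(-3k)/(6k + 7) + 1/2| < ε whenever k > (7/12)/ε.
Take N = (7/12)/ε. If k > N then |(-3k)/(6k + 7) + 1/2| ≤ (7/12)/k < ε.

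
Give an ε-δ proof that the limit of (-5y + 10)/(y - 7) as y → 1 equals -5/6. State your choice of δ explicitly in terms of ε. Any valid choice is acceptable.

Let ε > 0 be given. We want δ > 0 with 0 < |y − 1| < δ ⇒ |(-5y + 10)/(y - 7) + 5/6| < ε.
Combining over a common denominator, (-5y + 10)/(y - 7) + 5/6 = [(-5y + 10)·(-6) − 5·(y - 7)] / [(-6)·(y - 7)] = 25(y − 1) / ((-6)(y - 7)).
So |(-5y + 10)/(y - 7) + 5/6| = 25|y − 1| / (6·|y − 7|).
Restrict δ ≤ 3. Then |y − 1| < 3 gives |y − 7| = |(y − 1) + (-6)| ≥ 6 − 3 = 3.
Hence |(-5y + 10)/(y - 7) + 5/6| < 25|y − 1|/(6·3) = (25/18)|y − 1|, which is < ε once |y − 1| < (18/25)ε.
Take δ = min(3, (18/25)ε). Then 0 < |y − 1| < δ forces both bounds, so |(-5y + 10)/(y - 7) + 5/6| < ε.

δ = min(3, (18/25)ε)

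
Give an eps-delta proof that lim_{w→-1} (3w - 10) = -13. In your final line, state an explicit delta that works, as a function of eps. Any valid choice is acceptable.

delta = eps/3

Let eps > 0 be given. We need delta > 0 so that 0 < |w + 1| < delta implies |(3w - 10) + 13| < eps.
|(3w - 10) + 13| = |3w + 3| = 3|w + 1|.
Thus it suffices that |w + 1| < eps/3.
Take delta = eps/3. If 0 < |w + 1| < delta then |(3w - 10) + 13| = 3|w + 1| < 3·(eps/3) = eps.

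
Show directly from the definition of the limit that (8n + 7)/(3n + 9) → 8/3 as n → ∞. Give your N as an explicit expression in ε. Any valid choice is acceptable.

Fix ε > 0. For n ≥ 1, |(8n + 7)/(3n + 9) − (8/3)| = |-51|/(3(3n + 9)) = 51/(3(3n + 9)).
Since 3n + 9 ≥ 3n for n ≥ 1, this is ≤ 51/(3·3n) = (17/3)/n.
So |(8n + 7)/(3n + 9) − (8/3)| < ε whenever n > (17/3)/ε.
Take N = (17/3)/ε. If n > N then |(8n + 7)/(3n + 9) − (8/3)| ≤ (17/3)/n < ε.

N = (17/3)/ε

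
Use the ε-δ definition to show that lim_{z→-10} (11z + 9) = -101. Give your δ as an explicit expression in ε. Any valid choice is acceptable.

Let ε > 0. We need δ > 0 so that 0 < |z + 10| < δ implies |(11z + 9) + 101| < ε.
Since (11z + 9) + 101 = 11(z + 10), we have |(11z + 9) + 101| = 11|z + 10|.
So 11|z + 10| < ε exactly when |z + 10| < ε/11.
Take δ = ε/11. If 0 < |z + 10| < δ then |(11z + 9) + 101| = 11|z + 10| < 11·(ε/11) = ε.

δ = ε/11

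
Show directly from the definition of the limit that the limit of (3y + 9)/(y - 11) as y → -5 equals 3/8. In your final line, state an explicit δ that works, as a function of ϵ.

Suppose ϵ > 0. We want δ > 0 with 0 < |y + 5| < δ ⇒ |(3y + 9)/(y - 11) − (3/8)| < ϵ.
Combining over a common denominator, (3y + 9)/(y - 11) − (3/8) = [(3y + 9)·(-16) − (-6)·(y - 11)] / [(-16)·(y - 11)] = -42(y + 5) / ((-16)(y - 11)).
So |(3y + 9)/(y - 11) − (3/8)| = 42|y + 5| / (16·|y − 11|).
Restrict δ ≤ 8. Then |y + 5| < 8 gives |y − 11| = |(y + 5) + (-16)| ≥ 16 − 8 = 8.
Hence |(3y + 9)/(y - 11) − (3/8)| < 42|y + 5|/(16·8) = (21/64)|y + 5|, which is < ϵ once |y + 5| < (64/21)ϵ.
Take δ = min(8, (64/21)ϵ). Then 0 < |y + 5| < δ forces both bounds, so |(3y + 9)/(y - 11) − (3/8)| < ϵ.

δ = min(8, (64/21)ϵ)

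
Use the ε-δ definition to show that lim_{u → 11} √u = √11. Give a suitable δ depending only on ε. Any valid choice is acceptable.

Fix ε > 0. We want δ > 0 such that 0 < |u − 11| < δ implies |√u − √11| < ε.
Multiplying by the conjugate, |√u − √11| = |u − 11|/(√u + √11).
Restrict δ ≤ 11 so that |u − 11| < 11 forces u > 0, and then √u + √11 > √11.
Hence |√u − √11| < |u − 11|/√11, which is < ε once |u − 11| < √11·ε.
Take δ = min(11, √11·ε). If 0 < |u − 11| < δ then u > 0 and |√u − √11| < |u − 11|/√11 < ε.

δ = min(11, √11·ε)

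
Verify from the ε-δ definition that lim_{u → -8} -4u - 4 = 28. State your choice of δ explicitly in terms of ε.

δ = ε/4

Suppose ε > 0. We need δ > 0 so that 0 < |u + 8| < δ implies |(-4u - 4) − 28| < ε.
Since (-4u - 4) − 28 = -4(u + 8), we have |(-4u - 4) − 28| = 4|u + 8|.
So 4|u + 8| < ε exactly when |u + 8| < ε/4.
Take δ = ε/4. If 0 < |u + 8| < δ then |(-4u - 4) − 28| = 4|u + 8| < 4·(ε/4) = ε.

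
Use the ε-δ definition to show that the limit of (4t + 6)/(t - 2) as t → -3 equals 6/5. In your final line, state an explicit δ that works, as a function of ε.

δ = min(5/2, (25/28)ε)

Let ε > 0. We want δ > 0 with 0 < |t + 3| < δ ⇒ |(4t + 6)/(t - 2) − (6/5)| < ε.
Combining over a common denominator, (4t + 6)/(t - 2) − (6/5) = [(4t + 6)·(-5) − (-6)·(t - 2)] / [(-5)·(t - 2)] = -14(t + 3) / ((-5)(t - 2)).
So |(4t + 6)/(t - 2) − (6/5)| = 14|t + 3| / (5·|t − 2|).
Restrict δ ≤ 5/2. Then |t + 3| < 5/2 gives |t − 2| = |(t + 3) + (-5)| ≥ 5 − 5/2 = 5/2.
Hence |(4t + 6)/(t - 2) − (6/5)| < 14|t + 3|/(5·(5/2)) = (28/25)|t + 3|, which is < ε once |t + 3| < (25/28)ε.
Take δ = min(5/2, (25/28)ε). Then 0 < |t + 3| < δ forces both bounds, so |(4t + 6)/(t - 2) − (6/5)| < ε.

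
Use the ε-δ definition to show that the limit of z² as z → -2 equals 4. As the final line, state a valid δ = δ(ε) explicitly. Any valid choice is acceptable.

δ = min(1, ε/5)

Suppose ε > 0. We seek δ > 0 with 0 < |z + 2| < δ ⇒ |z² − 4| < ε.
Factor: z² − 4 = (z + 2)(z - 2), so |z² − 4| = |z + 2|·|z - 2|.
Impose δ ≤ 1 so that |z| < 3; then |z - 2| ≤ 5.
Hence |z² − 4| ≤ 5|z + 2|, which is < ε once |z + 2| < ε/5.
Take δ = min(1, ε/5). If 0 < |z + 2| < δ then both bounds hold and |z² − 4| ≤ 5|z + 2| < 5·(ε/5) = ε.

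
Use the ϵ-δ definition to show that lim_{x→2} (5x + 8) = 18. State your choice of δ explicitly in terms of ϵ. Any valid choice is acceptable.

Let ϵ > 0 be given. We need δ > 0 so that 0 < |x − 2| < δ implies |(5x + 8) − 18| < ϵ.
Since (5x + 8) − 18 = 5(x − 2), we have |(5x + 8) − 18| = 5|x − 2|.
So 5|x − 2| < ϵ exactly when |x − 2| < ϵ/5.
Take δ = ϵ/5. If 0 < |x − 2| < δ then |(5x + 8) − 18| = 5|x − 2| < 5·(ϵ/5) = ϵ.

δ = ϵ/5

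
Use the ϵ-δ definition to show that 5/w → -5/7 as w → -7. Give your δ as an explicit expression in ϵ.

δ = min(7/2, (49/10)ϵ)

Fix ϵ > 0. We seek δ > 0 such that 0 < |w + 7| < δ implies |5/w + 5/7| < ϵ.
|5/w + 5/7| = 5·|-7 − w|/(7·|w|) = 5|w + 7|/(7|w|).
Restrict δ ≤ 7/2. Then |w + 7| < 7/2 gives |w| > 7/2, so 7|w| > 49/2.
Then |5/w + 5/7| < 5|w + 7|/(49/2), which is < ϵ when |w + 7| < (49/10)ϵ.
Take δ = min(7/2, (49/10)ϵ). Then 0 < |w + 7| < δ gives both |w + 7| < 7/2 and |w + 7| < (49/10)ϵ, so |5/w + 5/7| < ϵ.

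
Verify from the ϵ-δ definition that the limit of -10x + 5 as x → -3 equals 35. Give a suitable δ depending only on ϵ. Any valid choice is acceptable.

Suppose ϵ > 0. We need δ > 0 so that 0 < |x + 3| < δ implies |(-10x + 5) − 35| < ϵ.
Since (-10x + 5) − 35 = -10(x + 3), we have |(-10x + 5) − 35| = 10|x + 3|.
So 10|x + 3| < ϵ exactly when |x + 3| < ϵ/10.
Choosing δ = ϵ/10 gives |(-10x + 5) − 35| = 10|x + 3| < ϵ whenever |x + 3| < δ.

δ = ϵ/10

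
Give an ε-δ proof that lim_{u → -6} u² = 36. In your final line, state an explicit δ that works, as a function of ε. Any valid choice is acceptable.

Fix ε > 0. We seek δ > 0 with 0 < |u + 6| < δ ⇒ |u² − 36| < ε.
Factor: u² − 36 = (u + 6)(u - 6), so |u² − 36| = |u + 6|·|u - 6|.
Impose δ ≤ 2 so that |u| < 8; then |u - 6| ≤ 14.
Hence |u² − 36| ≤ 14|u + 6|, which is < ε once |u + 6| < ε/14.
Take δ = min(2, ε/14). If 0 < |u + 6| < δ then both bounds hold and |u² − 36| ≤ 14|u + 6| < 14·(ε/14) = ε.

δ = min(2, ε/14)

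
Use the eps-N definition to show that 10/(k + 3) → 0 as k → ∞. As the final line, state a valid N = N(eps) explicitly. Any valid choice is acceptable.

N = 10/eps

Suppose eps > 0. For k ≥ 1, |10/(k + 3) − 0| = 10/(k + 3) ≤ 10/k.
We need 10/k < eps, i.e. k > 10/eps.
Take N = 10/eps. If k > N then |10/(k + 3)| ≤ 10/k < eps.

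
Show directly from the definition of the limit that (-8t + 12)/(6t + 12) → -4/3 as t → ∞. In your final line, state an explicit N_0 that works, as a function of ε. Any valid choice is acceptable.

N_0 = (14/3)/ε

Let ε > 0. We seek N_0 > 0 such that t > N_0 implies |(-8t + 12)/(6t + 12) + 4/3| < ε.
(-8t + 12)/(6t + 12) + 4/3 = (6(-8t + 12) − (-8)(6t + 12)) / (6(6t + 12)) = 168/(6(6t + 12)).
For t > 0 we have 6t + 12 > 6t, so |(-8t + 12)/(6t + 12) + 4/3| = 168/(6(6t + 12)) < 168/(6·6t) = (14/3)/t.
Thus |(-8t + 12)/(6t + 12) + 4/3| < ε whenever t > (14/3)/ε.
Take N_0 = (14/3)/ε. If t > N_0 then |(-8t + 12)/(6t + 12) + 4/3| < (14/3)/t < ε.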